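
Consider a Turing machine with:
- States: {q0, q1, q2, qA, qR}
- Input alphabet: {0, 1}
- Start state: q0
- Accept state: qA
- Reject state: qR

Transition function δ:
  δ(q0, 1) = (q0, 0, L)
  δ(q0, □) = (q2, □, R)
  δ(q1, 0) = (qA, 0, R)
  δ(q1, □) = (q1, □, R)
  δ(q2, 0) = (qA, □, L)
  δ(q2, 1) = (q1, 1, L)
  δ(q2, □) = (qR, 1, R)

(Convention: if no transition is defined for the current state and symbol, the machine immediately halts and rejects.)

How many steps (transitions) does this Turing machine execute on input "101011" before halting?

Execution trace:
Initial: [q0]101011
Step 1: δ(q0, 1) = (q0, 0, L) → [q0]□001011
Step 2: δ(q0, □) = (q2, □, R) → □[q2]001011
Step 3: δ(q2, 0) = (qA, □, L) → [qA]□□01011

The machine reaches the accept state qA and halts.

The machine executed 3 steps before halting.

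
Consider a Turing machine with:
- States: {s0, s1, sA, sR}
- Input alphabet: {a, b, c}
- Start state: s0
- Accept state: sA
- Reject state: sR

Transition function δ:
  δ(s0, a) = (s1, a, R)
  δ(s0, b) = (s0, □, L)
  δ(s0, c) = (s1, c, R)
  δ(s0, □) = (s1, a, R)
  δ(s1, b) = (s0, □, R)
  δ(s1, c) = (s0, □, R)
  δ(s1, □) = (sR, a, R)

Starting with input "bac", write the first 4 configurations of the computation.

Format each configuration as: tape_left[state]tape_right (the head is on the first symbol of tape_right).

Transitions applied:
Step 1: δ(s0, b) = (s0, □, L)
Step 2: δ(s0, □) = (s1, a, R)
Step 3: δ(s1, □) = (sR, a, R)

The first 4 configurations are:
[s0]bac ⊢ [s0]□□ac ⊢ a[s1]□ac ⊢ aa[sR]ac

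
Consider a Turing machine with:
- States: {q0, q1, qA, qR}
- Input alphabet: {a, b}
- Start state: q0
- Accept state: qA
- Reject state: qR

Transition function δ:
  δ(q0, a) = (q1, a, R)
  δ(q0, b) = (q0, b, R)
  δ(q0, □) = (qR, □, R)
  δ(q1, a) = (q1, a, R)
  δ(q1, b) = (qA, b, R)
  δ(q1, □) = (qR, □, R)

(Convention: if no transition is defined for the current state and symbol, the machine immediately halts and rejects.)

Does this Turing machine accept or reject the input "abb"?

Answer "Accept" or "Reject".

Execution trace:
Initial: [q0]abb
Step 1: δ(q0, a) = (q1, a, R) → a[q1]bb
Step 2: δ(q1, b) = (qA, b, R) → ab[qA]b

The machine reaches the accept state qA and halts.

Answer: Accept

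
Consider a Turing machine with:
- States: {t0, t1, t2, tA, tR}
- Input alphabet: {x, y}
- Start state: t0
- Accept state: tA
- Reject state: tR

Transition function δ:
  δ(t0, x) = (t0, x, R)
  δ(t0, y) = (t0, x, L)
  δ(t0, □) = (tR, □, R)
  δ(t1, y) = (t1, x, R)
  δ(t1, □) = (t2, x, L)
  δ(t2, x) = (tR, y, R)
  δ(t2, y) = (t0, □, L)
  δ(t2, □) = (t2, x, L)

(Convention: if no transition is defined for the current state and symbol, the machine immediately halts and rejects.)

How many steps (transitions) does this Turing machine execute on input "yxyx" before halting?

Execution trace:
Initial: [t0]yxyx
Step 1: δ(t0, y) = (t0, x, L) → [t0]□xxyx
Step 2: δ(t0, □) = (tR, □, R) → □[tR]xxyx

The machine reaches the reject state tR and halts.

The machine executed 2 steps before halting.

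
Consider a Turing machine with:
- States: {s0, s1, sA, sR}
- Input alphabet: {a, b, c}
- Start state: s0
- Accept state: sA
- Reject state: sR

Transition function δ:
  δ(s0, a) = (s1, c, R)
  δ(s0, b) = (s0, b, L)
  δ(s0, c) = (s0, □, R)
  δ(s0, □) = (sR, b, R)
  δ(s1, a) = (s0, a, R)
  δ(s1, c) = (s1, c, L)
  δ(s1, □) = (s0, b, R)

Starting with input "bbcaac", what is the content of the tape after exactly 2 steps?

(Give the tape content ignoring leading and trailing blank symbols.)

Execution trace:
Initial: [s0]bbcaac
Step 1: δ(s0, b) = (s0, b, L) → [s0]□bbcaac
Step 2: δ(s0, □) = (sR, b, R) → b[sR]bbcaac

The machine reaches the reject state sR and halts.

After 2 steps, the tape (ignoring leading/trailing blanks) is: bbbcaac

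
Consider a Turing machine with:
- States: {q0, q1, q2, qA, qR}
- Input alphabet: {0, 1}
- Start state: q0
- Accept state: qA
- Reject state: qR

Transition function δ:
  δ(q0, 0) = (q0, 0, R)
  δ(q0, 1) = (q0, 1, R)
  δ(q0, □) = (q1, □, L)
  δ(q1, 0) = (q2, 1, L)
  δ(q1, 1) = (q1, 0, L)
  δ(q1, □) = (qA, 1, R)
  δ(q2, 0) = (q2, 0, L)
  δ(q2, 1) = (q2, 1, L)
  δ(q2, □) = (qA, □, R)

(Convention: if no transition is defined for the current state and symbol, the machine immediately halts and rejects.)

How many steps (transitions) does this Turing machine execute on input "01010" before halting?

Execution trace:
Initial: [q0]01010
Step 1: δ(q0, 0) = (q0, 0, R) → 0[q0]1010
Step 2: δ(q0, 1) = (q0, 1, R) → 01[q0]010
Step 3: δ(q0, 0) = (q0, 0, R) → 010[q0]10
Step 4: δ(q0, 1) = (q0, 1, R) → 0101[q0]0
Step 5: δ(q0, 0) = (q0, 0, R) → 01010[q0]□
Step 6: δ(q0, □) = (q1, □, L) → 0101[q1]0□
Step 7: δ(q1, 0) = (q2, 1, L) → 010[q2]11□
Step 8: δ(q2, 1) = (q2, 1, L) → 01[q2]011□
Step 9: δ(q2, 0) = (q2, 0, L) → 0[q2]1011□
Step 10: δ(q2, 1) = (q2, 1, L) → [q2]01011□
Step 11: δ(q2, 0) = (q2, 0, L) → [q2]□01011□
Step 12: δ(q2, □) = (qA, □, R) → □[qA]01011□

The machine reaches the accept state qA and halts.

The machine executed 12 steps before halting.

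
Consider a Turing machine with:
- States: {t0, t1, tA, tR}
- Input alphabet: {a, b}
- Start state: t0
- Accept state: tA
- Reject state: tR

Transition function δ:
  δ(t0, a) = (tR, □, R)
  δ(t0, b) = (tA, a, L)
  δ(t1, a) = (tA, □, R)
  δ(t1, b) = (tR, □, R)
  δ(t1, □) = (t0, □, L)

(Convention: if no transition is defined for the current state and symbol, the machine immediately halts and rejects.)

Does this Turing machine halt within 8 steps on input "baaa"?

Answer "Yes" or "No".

Execution trace:
Initial: [t0]baaa
Step 1: δ(t0, b) = (tA, a, L) → [tA]□aaaa

The machine reaches the accept state tA and halts.
The machine halted after 1 step (within the 8-step bound).

Answer: Yes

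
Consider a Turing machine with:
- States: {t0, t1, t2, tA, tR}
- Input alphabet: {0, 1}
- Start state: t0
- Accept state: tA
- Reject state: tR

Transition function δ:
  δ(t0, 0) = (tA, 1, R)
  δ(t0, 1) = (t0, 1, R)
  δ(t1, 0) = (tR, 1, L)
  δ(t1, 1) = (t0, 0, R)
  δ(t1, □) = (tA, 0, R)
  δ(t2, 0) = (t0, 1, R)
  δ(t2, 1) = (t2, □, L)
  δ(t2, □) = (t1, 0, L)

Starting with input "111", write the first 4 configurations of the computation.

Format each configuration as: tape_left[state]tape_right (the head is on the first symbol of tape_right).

Transitions applied:
Step 1: δ(t0, 1) = (t0, 1, R)
Step 2: δ(t0, 1) = (t0, 1, R)
Step 3: δ(t0, 1) = (t0, 1, R)

The first 4 configurations are:
[t0]111 ⊢ 1[t0]11 ⊢ 11[t0]1 ⊢ 111[t0]□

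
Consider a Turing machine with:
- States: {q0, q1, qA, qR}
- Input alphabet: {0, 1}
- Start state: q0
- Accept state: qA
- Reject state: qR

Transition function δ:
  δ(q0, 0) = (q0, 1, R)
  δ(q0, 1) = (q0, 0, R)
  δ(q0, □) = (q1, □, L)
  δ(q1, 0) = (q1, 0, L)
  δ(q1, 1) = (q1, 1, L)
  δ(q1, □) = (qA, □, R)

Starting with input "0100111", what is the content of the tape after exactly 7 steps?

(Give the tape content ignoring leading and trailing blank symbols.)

Execution trace:
Initial: [q0]0100111
Step 1: δ(q0, 0) = (q0, 1, R) → 1[q0]100111
Step 2: δ(q0, 1) = (q0, 0, R) → 10[q0]00111
Step 3: δ(q0, 0) = (q0, 1, R) → 101[q0]0111
Step 4: δ(q0, 0) = (q0, 1, R) → 1011[q0]111
Step 5: δ(q0, 1) = (q0, 0, R) → 10110[q0]11
Step 6: δ(q0, 1) = (q0, 0, R) → 101100[q0]1
Step 7: δ(q0, 1) = (q0, 0, R) → 1011000[q0]□

After 7 steps, the tape (ignoring leading/trailing blanks) is: 1011000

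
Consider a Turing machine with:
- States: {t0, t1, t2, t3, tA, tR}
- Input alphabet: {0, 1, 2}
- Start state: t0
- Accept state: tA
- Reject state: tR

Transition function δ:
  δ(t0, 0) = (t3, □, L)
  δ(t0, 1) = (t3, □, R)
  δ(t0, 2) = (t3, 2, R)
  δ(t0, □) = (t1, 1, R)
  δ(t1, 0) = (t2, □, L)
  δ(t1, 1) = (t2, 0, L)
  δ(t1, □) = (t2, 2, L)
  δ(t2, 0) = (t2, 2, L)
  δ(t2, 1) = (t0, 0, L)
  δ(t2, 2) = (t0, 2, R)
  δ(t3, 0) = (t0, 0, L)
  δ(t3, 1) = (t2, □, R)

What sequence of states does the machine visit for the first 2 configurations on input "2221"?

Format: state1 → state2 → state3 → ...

Execution trace:
Initial: [t0]2221
Step 1: δ(t0, 2) = (t3, 2, R) → 2[t3]221

No transition is defined for δ(t3, 2). By convention the machine halts and rejects.

State sequence: t0 → t3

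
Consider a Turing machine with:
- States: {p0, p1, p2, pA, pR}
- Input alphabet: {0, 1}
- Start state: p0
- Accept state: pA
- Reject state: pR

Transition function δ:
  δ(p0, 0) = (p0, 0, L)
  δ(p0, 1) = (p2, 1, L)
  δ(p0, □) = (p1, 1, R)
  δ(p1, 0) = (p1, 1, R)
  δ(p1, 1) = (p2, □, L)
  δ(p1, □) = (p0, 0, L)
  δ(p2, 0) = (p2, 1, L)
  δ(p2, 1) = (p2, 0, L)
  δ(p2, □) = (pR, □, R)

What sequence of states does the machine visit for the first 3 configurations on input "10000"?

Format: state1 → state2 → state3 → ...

Execution trace:
Initial: [p0]10000
Step 1: δ(p0, 1) = (p2, 1, L) → [p2]□10000
Step 2: δ(p2, □) = (pR, □, R) → □[pR]10000

The machine reaches the reject state pR and halts.

State sequence: p0 → p2 → pR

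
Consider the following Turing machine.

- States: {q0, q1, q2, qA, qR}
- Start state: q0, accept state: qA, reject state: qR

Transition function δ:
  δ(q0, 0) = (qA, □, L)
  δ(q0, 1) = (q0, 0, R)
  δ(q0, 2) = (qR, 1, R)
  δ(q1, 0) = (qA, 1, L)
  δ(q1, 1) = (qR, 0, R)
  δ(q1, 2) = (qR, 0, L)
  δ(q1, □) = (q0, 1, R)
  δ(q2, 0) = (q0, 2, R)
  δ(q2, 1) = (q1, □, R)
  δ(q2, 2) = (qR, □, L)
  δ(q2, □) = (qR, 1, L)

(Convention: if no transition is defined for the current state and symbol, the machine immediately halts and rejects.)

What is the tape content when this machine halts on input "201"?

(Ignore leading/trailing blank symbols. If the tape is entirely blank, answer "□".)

Execution trace:
Initial: [q0]201
Step 1: δ(q0, 2) = (qR, 1, R) → 1[qR]01

The machine reaches the reject state qR and halts.

Final tape (ignoring leading/trailing blanks): 101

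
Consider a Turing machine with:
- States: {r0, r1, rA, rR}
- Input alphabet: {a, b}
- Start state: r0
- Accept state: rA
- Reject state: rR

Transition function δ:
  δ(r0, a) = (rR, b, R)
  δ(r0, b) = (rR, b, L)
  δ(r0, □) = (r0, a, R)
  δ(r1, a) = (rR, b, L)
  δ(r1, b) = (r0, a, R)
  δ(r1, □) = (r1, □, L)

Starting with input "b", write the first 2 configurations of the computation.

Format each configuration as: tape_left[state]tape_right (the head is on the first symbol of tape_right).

Transitions applied:
Step 1: δ(r0, b) = (rR, b, L)

The first 2 configurations are:
[r0]b ⊢ [rR]□b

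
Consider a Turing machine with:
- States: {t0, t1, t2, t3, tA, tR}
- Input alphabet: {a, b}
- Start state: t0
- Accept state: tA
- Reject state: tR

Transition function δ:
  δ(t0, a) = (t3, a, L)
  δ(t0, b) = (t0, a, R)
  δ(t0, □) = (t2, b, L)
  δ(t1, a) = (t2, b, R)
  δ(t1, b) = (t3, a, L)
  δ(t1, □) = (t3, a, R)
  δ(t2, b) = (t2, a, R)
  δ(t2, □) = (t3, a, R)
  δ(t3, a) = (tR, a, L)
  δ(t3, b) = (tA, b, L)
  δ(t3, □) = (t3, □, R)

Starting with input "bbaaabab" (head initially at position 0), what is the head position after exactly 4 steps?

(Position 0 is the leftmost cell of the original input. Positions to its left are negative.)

Execution trace (head position shown):
Step 0: [t0]bbaaabab  (head at position 0)
Step 1: move right → a[t0]baaabab  (head at position 1)
Step 2: move right → aa[t0]aaabab  (head at position 2)
Step 3: move left → a[t3]aaaabab  (head at position 1)
Step 4: move left → [tR]aaaaabab  (head at position 0)

After 4 steps, the head is at position 0.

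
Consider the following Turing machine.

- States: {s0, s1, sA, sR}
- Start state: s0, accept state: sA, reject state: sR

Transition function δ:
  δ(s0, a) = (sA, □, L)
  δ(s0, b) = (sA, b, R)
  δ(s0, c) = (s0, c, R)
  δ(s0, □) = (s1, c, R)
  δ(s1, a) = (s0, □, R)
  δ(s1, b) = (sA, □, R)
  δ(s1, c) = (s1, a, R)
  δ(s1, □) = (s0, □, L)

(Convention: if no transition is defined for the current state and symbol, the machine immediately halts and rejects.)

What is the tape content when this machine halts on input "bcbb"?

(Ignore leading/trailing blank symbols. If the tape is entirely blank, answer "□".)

Execution trace:
Initial: [s0]bcbb
Step 1: δ(s0, b) = (sA, b, R) → b[sA]cbb

The machine reaches the accept state sA and halts.

Final tape (ignoring leading/trailing blanks): bcbb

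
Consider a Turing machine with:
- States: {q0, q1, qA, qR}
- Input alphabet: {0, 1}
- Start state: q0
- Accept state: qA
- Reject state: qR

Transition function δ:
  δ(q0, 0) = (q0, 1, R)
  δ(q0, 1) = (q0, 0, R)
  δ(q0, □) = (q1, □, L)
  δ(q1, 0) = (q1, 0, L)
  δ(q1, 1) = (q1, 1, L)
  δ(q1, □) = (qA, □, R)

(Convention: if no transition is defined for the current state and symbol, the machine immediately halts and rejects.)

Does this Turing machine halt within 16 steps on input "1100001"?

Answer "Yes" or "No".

Execution trace:
Initial: [q0]1100001
Step 1: δ(q0, 1) = (q0, 0, R) → 0[q0]100001
Step 2: δ(q0, 1) = (q0, 0, R) → 00[q0]00001
Step 3: δ(q0, 0) = (q0, 1, R) → 001[q0]0001
Step 4: δ(q0, 0) = (q0, 1, R) → 0011[q0]001
Step 5: δ(q0, 0) = (q0, 1, R) → 00111[q0]01
Step 6: δ(q0, 0) = (q0, 1, R) → 001111[q0]1
Step 7: δ(q0, 1) = (q0, 0, R) → 0011110[q0]□
Step 8: δ(q0, □) = (q1, □, L) → 001111[q1]0□
Step 9: δ(q1, 0) = (q1, 0, L) → 00111[q1]10□
Step 10: δ(q1, 1) = (q1, 1, L) → 0011[q1]110□
Step 11: δ(q1, 1) = (q1, 1, L) → 001[q1]1110□
Step 12: δ(q1, 1) = (q1, 1, L) → 00[q1]11110□
Step 13: δ(q1, 1) = (q1, 1, L) → 0[q1]011110□
Step 14: δ(q1, 0) = (q1, 0, L) → [q1]0011110□
Step 15: δ(q1, 0) = (q1, 0, L) → [q1]□0011110□
Step 16: δ(q1, □) = (qA, □, R) → □[qA]0011110□

The machine reaches the accept state qA and halts.
The machine halted after 16 steps (within the 16-step bound).

Answer: Yes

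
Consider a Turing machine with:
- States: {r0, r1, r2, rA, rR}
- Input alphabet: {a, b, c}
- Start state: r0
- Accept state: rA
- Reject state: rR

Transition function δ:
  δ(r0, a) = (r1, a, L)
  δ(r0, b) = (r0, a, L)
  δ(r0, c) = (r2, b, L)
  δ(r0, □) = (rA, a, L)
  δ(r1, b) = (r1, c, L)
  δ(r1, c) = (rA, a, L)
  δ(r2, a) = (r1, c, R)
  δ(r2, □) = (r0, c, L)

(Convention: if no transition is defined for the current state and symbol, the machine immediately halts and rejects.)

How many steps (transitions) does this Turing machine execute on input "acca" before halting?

Execution trace:
Initial: [r0]acca
Step 1: δ(r0, a) = (r1, a, L) → [r1]□acca

No transition is defined for δ(r1, □). By convention the machine halts and rejects.

The machine executed 1 step before halting.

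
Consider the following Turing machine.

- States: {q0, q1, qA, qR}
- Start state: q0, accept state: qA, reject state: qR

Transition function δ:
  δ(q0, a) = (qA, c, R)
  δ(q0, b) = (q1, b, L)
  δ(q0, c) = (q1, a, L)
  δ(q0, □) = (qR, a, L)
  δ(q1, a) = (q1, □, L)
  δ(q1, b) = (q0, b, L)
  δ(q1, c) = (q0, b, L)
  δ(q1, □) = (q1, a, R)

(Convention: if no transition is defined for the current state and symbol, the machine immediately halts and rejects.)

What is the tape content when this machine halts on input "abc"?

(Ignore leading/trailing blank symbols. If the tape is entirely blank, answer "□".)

Execution trace:
Initial: [q0]abc
Step 1: δ(q0, a) = (qA, c, R) → c[qA]bc

The machine reaches the accept state qA and halts.

Final tape (ignoring leading/trailing blanks): cbc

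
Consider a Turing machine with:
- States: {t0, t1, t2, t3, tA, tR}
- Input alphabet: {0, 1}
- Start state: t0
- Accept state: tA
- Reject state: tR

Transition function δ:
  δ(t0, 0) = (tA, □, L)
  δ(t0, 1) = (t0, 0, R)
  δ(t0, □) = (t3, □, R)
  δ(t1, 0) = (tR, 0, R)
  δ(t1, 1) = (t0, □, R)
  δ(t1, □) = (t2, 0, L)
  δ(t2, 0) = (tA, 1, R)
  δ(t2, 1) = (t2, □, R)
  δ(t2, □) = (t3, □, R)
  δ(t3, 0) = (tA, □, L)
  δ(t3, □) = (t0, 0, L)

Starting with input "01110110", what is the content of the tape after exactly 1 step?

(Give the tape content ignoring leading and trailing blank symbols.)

Execution trace:
Initial: [t0]01110110
Step 1: δ(t0, 0) = (tA, □, L) → [tA]□□1110110

The machine reaches the accept state tA and halts.

After 1 step, the tape (ignoring leading/trailing blanks) is: 1110110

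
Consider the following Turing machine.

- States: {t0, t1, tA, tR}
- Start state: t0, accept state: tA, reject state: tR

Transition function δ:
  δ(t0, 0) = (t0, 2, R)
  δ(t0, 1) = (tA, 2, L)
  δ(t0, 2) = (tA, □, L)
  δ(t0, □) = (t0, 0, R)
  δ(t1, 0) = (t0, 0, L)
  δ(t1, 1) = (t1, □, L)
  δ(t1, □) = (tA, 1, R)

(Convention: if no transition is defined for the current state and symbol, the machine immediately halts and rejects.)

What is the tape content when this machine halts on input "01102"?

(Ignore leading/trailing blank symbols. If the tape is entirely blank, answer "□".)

Execution trace:
Initial: [t0]01102
Step 1: δ(t0, 0) = (t0, 2, R) → 2[t0]1102
Step 2: δ(t0, 1) = (tA, 2, L) → [tA]22102

The machine reaches the accept state tA and halts.

Final tape (ignoring leading/trailing blanks): 22102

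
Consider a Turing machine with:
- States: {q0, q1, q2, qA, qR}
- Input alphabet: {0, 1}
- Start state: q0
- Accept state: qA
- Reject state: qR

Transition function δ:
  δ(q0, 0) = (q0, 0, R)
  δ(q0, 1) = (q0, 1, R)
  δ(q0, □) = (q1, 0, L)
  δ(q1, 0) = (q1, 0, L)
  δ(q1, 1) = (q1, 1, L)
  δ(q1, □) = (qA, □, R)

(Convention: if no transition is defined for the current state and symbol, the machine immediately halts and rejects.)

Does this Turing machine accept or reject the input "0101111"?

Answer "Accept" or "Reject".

Execution trace:
Initial: [q0]0101111
Step 1: δ(q0, 0) = (q0, 0, R) → 0[q0]101111
Step 2: δ(q0, 1) = (q0, 1, R) → 01[q0]01111
Step 3: δ(q0, 0) = (q0, 0, R) → 010[q0]1111
Step 4: δ(q0, 1) = (q0, 1, R) → 0101[q0]111
Step 5: δ(q0, 1) = (q0, 1, R) → 01011[q0]11
Step 6: δ(q0, 1) = (q0, 1, R) → 010111[q0]1
Step 7: δ(q0, 1) = (q0, 1, R) → 0101111[q0]□
Step 8: δ(q0, □) = (q1, 0, L) → 010111[q1]10
Step 9: δ(q1, 1) = (q1, 1, L) → 01011[q1]110
Step 10: δ(q1, 1) = (q1, 1, L) → 0101[q1]1110
Step 11: δ(q1, 1) = (q1, 1, L) → 010[q1]11110
Step 12: δ(q1, 1) = (q1, 1, L) → 01[q1]011110
Step 13: δ(q1, 0) = (q1, 0, L) → 0[q1]1011110
Step 14: δ(q1, 1) = (q1, 1, L) → [q1]01011110
Step 15: δ(q1, 0) = (q1, 0, L) → [q1]□01011110
Step 16: δ(q1, □) = (qA, □, R) → □[qA]01011110

The machine reaches the accept state qA and halts.

Answer: Accept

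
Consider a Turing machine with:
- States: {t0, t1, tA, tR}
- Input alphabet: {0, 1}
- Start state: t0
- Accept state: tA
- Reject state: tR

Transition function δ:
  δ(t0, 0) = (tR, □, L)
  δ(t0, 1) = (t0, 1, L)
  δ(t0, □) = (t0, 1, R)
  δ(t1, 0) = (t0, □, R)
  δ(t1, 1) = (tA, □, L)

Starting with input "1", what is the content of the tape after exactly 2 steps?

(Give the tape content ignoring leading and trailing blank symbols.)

Execution trace:
Initial: [t0]1
Step 1: δ(t0, 1) = (t0, 1, L) → [t0]□1
Step 2: δ(t0, □) = (t0, 1, R) → 1[t0]1

After 2 steps, the tape (ignoring leading/trailing blanks) is: 11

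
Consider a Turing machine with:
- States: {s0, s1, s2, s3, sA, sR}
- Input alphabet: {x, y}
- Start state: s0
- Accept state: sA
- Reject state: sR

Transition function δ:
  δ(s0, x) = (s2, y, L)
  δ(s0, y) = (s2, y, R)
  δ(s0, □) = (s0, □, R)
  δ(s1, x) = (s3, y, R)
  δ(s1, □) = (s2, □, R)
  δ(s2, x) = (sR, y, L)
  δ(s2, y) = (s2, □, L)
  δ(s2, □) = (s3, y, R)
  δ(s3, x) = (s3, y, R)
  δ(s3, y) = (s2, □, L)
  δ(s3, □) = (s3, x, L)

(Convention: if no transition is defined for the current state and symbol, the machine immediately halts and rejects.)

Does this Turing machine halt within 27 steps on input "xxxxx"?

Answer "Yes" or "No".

Execution trace:
Initial: [s0]xxxxx
Step 1: δ(s0, x) = (s2, y, L) → [s2]□yxxxx
Step 2: δ(s2, □) = (s3, y, R) → y[s3]yxxxx
Step 3: δ(s3, y) = (s2, □, L) → [s2]y□xxxx
Step 4: δ(s2, y) = (s2, □, L) → [s2]□□□xxxx
Step 5: δ(s2, □) = (s3, y, R) → y[s3]□□xxxx
Step 6: δ(s3, □) = (s3, x, L) → [s3]yx□xxxx
Step 7: δ(s3, y) = (s2, □, L) → [s2]□□x□xxxx
Step 8: δ(s2, □) = (s3, y, R) → y[s3]□x□xxxx
Step 9: δ(s3, □) = (s3, x, L) → [s3]yxx□xxxx
Step 10: δ(s3, y) = (s2, □, L) → [s2]□□xx□xxxx
Step 11: δ(s2, □) = (s3, y, R) → y[s3]□xx□xxxx
Step 12: δ(s3, □) = (s3, x, L) → [s3]yxxx□xxxx
Step 13: δ(s3, y) = (s2, □, L) → [s2]□□xxx□xxxx
Step 14: δ(s2, □) = (s3, y, R) → y[s3]□xxx□xxxx
Step 15: δ(s3, □) = (s3, x, L) → [s3]yxxxx□xxxx
Step 16: δ(s3, y) = (s2, □, L) → [s2]□□xxxx□xxxx
Step 17: δ(s2, □) = (s3, y, R) → y[s3]□xxxx□xxxx
Step 18: δ(s3, □) = (s3, x, L) → [s3]yxxxxx□xxxx
Step 19: δ(s3, y) = (s2, □, L) → [s2]□□xxxxx□xxxx
Step 20: δ(s2, □) = (s3, y, R) → y[s3]□xxxxx□xxxx
Step 21: δ(s3, □) = (s3, x, L) → [s3]yxxxxxx□xxxx
Step 22: δ(s3, y) = (s2, □, L) → [s2]□□xxxxxx□xxxx
Step 23: δ(s2, □) = (s3, y, R) → y[s3]□xxxxxx□xxxx
Step 24: δ(s3, □) = (s3, x, L) → [s3]yxxxxxxx□xxxx
Step 25: δ(s3, y) = (s2, □, L) → [s2]□□xxxxxxx□xxxx
Step 26: δ(s2, □) = (s3, y, R) → y[s3]□xxxxxxx□xxxx
Step 27: δ(s3, □) = (s3, x, L) → [s3]yxxxxxxxx□xxxx

The machine has not reached a halting state after 27 steps.
The machine did not halt within the 27-step bound.

Answer: No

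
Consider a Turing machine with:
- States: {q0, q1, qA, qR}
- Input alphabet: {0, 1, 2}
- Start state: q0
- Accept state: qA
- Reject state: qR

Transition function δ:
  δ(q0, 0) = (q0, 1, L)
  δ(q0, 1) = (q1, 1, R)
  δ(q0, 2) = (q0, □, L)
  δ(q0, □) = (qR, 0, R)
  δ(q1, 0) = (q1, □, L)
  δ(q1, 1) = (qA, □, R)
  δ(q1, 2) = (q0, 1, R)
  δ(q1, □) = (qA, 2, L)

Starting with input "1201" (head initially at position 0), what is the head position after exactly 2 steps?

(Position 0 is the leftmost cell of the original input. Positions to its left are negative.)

Execution trace (head position shown):
Step 0: [q0]1201  (head at position 0)
Step 1: move right → 1[q1]201  (head at position 1)
Step 2: move right → 11[q0]01  (head at position 2)

After 2 steps, the head is at position 2.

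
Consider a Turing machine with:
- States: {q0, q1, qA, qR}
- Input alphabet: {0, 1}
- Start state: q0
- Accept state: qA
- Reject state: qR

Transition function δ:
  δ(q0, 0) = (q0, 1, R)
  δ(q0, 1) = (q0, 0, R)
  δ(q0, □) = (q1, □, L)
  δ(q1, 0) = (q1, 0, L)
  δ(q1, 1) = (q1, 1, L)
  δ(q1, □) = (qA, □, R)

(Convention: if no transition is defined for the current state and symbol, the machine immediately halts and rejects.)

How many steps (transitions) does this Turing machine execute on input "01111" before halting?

Execution trace:
Initial: [q0]01111
Step 1: δ(q0, 0) = (q0, 1, R) → 1[q0]1111
Step 2: δ(q0, 1) = (q0, 0, R) → 10[q0]111
Step 3: δ(q0, 1) = (q0, 0, R) → 100[q0]11
Step 4: δ(q0, 1) = (q0, 0, R) → 1000[q0]1
Step 5: δ(q0, 1) = (q0, 0, R) → 10000[q0]□
Step 6: δ(q0, □) = (q1, □, L) → 1000[q1]0□
Step 7: δ(q1, 0) = (q1, 0, L) → 100[q1]00□
Step 8: δ(q1, 0) = (q1, 0, L) → 10[q1]000□
Step 9: δ(q1, 0) = (q1, 0, L) → 1[q1]0000□
Step 10: δ(q1, 0) = (q1, 0, L) → [q1]10000□
Step 11: δ(q1, 1) = (q1, 1, L) → [q1]□10000□
Step 12: δ(q1, □) = (qA, □, R) → □[qA]10000□

The machine reaches the accept state qA and halts.

The machine executed 12 steps before halting.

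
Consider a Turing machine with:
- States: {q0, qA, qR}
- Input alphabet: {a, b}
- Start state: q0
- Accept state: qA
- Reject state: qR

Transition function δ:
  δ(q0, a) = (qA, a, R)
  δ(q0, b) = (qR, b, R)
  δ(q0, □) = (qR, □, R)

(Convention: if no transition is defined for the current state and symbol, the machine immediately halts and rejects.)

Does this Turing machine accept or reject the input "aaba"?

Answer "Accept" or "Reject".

Execution trace:
Initial: [q0]aaba
Step 1: δ(q0, a) = (qA, a, R) → a[qA]aba

The machine reaches the accept state qA and halts.

Answer: Accept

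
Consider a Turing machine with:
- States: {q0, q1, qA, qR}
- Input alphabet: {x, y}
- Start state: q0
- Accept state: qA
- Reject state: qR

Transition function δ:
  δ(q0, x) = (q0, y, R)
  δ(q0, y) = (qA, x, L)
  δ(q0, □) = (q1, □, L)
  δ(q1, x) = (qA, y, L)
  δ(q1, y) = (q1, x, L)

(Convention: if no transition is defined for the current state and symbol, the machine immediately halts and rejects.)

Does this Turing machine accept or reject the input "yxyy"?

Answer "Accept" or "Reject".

Execution trace:
Initial: [q0]yxyy
Step 1: δ(q0, y) = (qA, x, L) → [qA]□xxyy

The machine reaches the accept state qA and halts.

Answer: Accept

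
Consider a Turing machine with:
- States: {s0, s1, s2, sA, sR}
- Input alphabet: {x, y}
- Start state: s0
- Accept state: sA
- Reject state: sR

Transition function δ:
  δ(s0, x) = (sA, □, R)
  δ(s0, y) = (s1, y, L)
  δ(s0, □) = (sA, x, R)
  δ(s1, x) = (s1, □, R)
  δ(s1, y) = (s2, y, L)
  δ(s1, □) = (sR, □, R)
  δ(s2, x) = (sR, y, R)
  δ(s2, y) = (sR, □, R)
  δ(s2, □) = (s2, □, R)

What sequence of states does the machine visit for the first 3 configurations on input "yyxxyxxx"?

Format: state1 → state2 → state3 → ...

Execution trace:
Initial: [s0]yyxxyxxx
Step 1: δ(s0, y) = (s1, y, L) → [s1]□yyxxyxxx
Step 2: δ(s1, □) = (sR, □, R) → □[sR]yyxxyxxx

The machine reaches the reject state sR and halts.

State sequence: s0 → s1 → sR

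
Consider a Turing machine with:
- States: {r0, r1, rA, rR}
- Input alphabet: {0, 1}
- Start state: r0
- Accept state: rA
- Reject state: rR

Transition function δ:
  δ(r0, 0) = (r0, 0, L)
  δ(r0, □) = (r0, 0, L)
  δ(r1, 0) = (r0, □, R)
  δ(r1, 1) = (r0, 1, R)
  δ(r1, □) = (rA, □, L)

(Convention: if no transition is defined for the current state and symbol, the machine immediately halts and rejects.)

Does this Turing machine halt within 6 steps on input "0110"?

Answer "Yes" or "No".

Execution trace:
Initial: [r0]0110
Step 1: δ(r0, 0) = (r0, 0, L) → [r0]□0110
Step 2: δ(r0, □) = (r0, 0, L) → [r0]□00110
Step 3: δ(r0, □) = (r0, 0, L) → [r0]□000110
Step 4: δ(r0, □) = (r0, 0, L) → [r0]□0000110
Step 5: δ(r0, □) = (r0, 0, L) → [r0]□00000110
Step 6: δ(r0, □) = (r0, 0, L) → [r0]□000000110

The machine has not reached a halting state after 6 steps.
The machine did not halt within the 6-step bound.

Answer: No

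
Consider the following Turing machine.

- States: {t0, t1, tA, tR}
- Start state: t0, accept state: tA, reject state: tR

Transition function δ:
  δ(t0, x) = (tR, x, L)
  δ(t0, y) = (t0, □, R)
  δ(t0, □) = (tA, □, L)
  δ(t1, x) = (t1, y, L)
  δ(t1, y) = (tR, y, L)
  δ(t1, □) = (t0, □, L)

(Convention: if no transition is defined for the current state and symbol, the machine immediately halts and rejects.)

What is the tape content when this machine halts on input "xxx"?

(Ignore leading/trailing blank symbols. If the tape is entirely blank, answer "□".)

Execution trace:
Initial: [t0]xxx
Step 1: δ(t0, x) = (tR, x, L) → [tR]□xxx

The machine reaches the reject state tR and halts.

Final tape (ignoring leading/trailing blanks): xxx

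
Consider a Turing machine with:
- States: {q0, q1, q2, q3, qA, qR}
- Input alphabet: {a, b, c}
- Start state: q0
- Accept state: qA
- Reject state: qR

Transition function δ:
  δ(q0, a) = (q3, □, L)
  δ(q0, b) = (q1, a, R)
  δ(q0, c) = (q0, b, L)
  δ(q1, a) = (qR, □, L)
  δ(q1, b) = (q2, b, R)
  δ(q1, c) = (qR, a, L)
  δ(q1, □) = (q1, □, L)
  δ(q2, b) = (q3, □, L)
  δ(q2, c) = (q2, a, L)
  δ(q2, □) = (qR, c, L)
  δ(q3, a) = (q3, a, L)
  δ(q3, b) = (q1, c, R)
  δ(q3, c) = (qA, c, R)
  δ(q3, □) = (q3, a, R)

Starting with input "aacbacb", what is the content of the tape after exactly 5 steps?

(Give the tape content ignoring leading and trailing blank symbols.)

Execution trace:
Initial: [q0]aacbacb
Step 1: δ(q0, a) = (q3, □, L) → [q3]□□acbacb
Step 2: δ(q3, □) = (q3, a, R) → a[q3]□acbacb
Step 3: δ(q3, □) = (q3, a, R) → aa[q3]acbacb
Step 4: δ(q3, a) = (q3, a, L) → a[q3]aacbacb
Step 5: δ(q3, a) = (q3, a, L) → [q3]aaacbacb

After 5 steps, the tape (ignoring leading/trailing blanks) is: aaacbacb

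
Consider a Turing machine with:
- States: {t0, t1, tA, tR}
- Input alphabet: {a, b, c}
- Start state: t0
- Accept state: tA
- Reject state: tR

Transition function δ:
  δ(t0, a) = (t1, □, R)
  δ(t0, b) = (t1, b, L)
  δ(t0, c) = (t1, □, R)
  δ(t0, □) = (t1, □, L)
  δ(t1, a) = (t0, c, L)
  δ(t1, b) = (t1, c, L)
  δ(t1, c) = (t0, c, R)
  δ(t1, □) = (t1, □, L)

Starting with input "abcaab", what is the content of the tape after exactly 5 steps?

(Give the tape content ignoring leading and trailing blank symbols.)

Execution trace:
Initial: [t0]abcaab
Step 1: δ(t0, a) = (t1, □, R) → □[t1]bcaab
Step 2: δ(t1, b) = (t1, c, L) → [t1]□ccaab
Step 3: δ(t1, □) = (t1, □, L) → [t1]□□ccaab
Step 4: δ(t1, □) = (t1, □, L) → [t1]□□□ccaab
Step 5: δ(t1, □) = (t1, □, L) → [t1]□□□□ccaab

After 5 steps, the tape (ignoring leading/trailing blanks) is: ccaab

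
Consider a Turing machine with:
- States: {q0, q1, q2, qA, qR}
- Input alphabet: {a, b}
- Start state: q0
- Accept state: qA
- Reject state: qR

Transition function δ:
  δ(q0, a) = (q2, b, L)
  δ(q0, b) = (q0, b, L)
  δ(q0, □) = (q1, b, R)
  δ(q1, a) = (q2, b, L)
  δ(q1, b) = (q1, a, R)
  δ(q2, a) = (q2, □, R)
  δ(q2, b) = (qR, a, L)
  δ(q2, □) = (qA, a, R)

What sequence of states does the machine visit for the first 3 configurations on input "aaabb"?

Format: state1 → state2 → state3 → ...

Execution trace:
Initial: [q0]aaabb
Step 1: δ(q0, a) = (q2, b, L) → [q2]□baabb
Step 2: δ(q2, □) = (qA, a, R) → a[qA]baabb

The machine reaches the accept state qA and halts.

State sequence: q0 → q2 → qA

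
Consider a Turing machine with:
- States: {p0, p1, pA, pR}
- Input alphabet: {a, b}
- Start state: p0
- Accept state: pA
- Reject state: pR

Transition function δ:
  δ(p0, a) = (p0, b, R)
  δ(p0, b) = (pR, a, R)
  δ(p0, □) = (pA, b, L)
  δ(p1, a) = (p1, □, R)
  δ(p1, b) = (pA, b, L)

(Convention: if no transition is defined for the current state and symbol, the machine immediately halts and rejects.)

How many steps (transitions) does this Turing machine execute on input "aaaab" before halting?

Execution trace:
Initial: [p0]aaaab
Step 1: δ(p0, a) = (p0, b, R) → b[p0]aaab
Step 2: δ(p0, a) = (p0, b, R) → bb[p0]aab
Step 3: δ(p0, a) = (p0, b, R) → bbb[p0]ab
Step 4: δ(p0, a) = (p0, b, R) → bbbb[p0]b
Step 5: δ(p0, b) = (pR, a, R) → bbbba[pR]□

The machine reaches the reject state pR and halts.

The machine executed 5 steps before halting.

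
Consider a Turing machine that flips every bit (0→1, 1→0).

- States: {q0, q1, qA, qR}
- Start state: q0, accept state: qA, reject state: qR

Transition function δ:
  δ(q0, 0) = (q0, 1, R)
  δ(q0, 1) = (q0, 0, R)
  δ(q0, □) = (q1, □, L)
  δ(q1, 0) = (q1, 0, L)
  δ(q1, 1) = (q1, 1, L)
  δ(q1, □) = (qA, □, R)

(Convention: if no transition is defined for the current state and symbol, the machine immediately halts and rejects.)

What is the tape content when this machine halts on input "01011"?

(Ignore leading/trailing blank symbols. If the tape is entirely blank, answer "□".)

Execution trace:
Initial: [q0]01011
Step 1: δ(q0, 0) = (q0, 1, R) → 1[q0]1011
Step 2: δ(q0, 1) = (q0, 0, R) → 10[q0]011
Step 3: δ(q0, 0) = (q0, 1, R) → 101[q0]11
Step 4: δ(q0, 1) = (q0, 0, R) → 1010[q0]1
Step 5: δ(q0, 1) = (q0, 0, R) → 10100[q0]□
Step 6: δ(q0, □) = (q1, □, L) → 1010[q1]0□
Step 7: δ(q1, 0) = (q1, 0, L) → 101[q1]00□
Step 8: δ(q1, 0) = (q1, 0, L) → 10[q1]100□
Step 9: δ(q1, 1) = (q1, 1, L) → 1[q1]0100□
Step 10: δ(q1, 0) = (q1, 0, L) → [q1]10100□
Step 11: δ(q1, 1) = (q1, 1, L) → [q1]□10100□
Step 12: δ(q1, □) = (qA, □, R) → □[qA]10100□

The machine reaches the accept state qA and halts.

Final tape (ignoring leading/trailing blanks): 10100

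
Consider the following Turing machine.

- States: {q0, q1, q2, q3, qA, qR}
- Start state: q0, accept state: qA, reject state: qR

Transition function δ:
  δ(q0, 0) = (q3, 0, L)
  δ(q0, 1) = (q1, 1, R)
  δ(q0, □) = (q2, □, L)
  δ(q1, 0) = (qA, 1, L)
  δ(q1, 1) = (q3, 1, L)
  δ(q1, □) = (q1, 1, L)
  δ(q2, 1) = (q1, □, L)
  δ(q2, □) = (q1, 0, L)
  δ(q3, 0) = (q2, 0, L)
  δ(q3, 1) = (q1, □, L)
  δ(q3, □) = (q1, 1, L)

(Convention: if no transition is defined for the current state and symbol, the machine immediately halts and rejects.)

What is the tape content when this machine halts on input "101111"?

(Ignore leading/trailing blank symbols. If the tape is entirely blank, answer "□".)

Execution trace:
Initial: [q0]101111
Step 1: δ(q0, 1) = (q1, 1, R) → 1[q1]01111
Step 2: δ(q1, 0) = (qA, 1, L) → [qA]111111

The machine reaches the accept state qA and halts.

Final tape (ignoring leading/trailing blanks): 111111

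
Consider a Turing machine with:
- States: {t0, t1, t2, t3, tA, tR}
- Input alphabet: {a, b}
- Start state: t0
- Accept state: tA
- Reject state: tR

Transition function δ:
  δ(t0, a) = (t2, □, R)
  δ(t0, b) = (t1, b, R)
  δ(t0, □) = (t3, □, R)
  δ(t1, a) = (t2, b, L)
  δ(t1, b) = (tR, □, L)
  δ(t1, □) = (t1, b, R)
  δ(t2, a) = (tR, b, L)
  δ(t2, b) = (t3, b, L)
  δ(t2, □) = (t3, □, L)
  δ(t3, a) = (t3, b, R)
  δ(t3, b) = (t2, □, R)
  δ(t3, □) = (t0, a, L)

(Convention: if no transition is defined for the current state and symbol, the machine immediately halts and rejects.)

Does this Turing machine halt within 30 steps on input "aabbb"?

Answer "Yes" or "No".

Execution trace:
Initial: [t0]aabbb
Step 1: δ(t0, a) = (t2, □, R) → □[t2]abbb
Step 2: δ(t2, a) = (tR, b, L) → [tR]□bbbb

The machine reaches the reject state tR and halts.
The machine halted after 2 steps (within the 30-step bound).

Answer: Yes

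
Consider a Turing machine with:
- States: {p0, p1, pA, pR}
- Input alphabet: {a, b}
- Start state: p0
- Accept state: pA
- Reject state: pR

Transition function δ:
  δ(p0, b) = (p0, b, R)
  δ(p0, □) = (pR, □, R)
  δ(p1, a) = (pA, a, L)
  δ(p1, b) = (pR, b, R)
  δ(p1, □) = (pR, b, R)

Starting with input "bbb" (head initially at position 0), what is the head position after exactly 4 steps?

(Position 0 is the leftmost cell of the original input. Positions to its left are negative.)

Execution trace (head position shown):
Step 0: [p0]bbb  (head at position 0)
Step 1: move right → b[p0]bb  (head at position 1)
Step 2: move right → bb[p0]b  (head at position 2)
Step 3: move right → bbb[p0]□  (head at position 3)
Step 4: move right → bbb□[pR]□  (head at position 4)

After 4 steps, the head is at position 4.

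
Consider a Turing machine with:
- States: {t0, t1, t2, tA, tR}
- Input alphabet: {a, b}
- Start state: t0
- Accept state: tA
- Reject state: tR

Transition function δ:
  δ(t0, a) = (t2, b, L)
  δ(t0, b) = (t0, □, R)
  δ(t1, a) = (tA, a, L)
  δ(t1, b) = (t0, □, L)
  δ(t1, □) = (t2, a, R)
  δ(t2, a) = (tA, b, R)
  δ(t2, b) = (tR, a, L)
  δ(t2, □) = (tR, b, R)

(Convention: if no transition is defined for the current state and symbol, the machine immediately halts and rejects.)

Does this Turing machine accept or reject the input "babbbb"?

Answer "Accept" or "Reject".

Execution trace:
Initial: [t0]babbbb
Step 1: δ(t0, b) = (t0, □, R) → □[t0]abbbb
Step 2: δ(t0, a) = (t2, b, L) → [t2]□bbbbb
Step 3: δ(t2, □) = (tR, b, R) → b[tR]bbbbb

The machine reaches the reject state tR and halts.

Answer: Reject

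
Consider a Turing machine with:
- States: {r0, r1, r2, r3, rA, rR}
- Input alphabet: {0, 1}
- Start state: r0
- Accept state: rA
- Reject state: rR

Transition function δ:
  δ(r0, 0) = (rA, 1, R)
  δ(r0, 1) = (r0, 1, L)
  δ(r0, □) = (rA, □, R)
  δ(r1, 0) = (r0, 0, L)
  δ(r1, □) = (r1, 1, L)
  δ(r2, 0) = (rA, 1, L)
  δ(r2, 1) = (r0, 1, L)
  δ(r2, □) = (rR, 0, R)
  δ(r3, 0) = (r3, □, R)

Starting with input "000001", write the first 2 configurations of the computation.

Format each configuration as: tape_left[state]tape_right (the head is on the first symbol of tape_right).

Transitions applied:
Step 1: δ(r0, 0) = (rA, 1, R)

The first 2 configurations are:
[r0]000001 ⊢ 1[rA]00001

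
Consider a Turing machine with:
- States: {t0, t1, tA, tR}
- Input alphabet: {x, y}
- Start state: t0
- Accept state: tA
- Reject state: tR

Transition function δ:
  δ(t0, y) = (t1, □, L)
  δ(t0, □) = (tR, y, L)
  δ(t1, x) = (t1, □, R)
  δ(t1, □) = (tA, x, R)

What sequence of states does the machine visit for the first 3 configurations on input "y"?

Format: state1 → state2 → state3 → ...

Execution trace:
Initial: [t0]y
Step 1: δ(t0, y) = (t1, □, L) → [t1]□□
Step 2: δ(t1, □) = (tA, x, R) → x[tA]□

The machine reaches the accept state tA and halts.

State sequence: t0 → t1 → tA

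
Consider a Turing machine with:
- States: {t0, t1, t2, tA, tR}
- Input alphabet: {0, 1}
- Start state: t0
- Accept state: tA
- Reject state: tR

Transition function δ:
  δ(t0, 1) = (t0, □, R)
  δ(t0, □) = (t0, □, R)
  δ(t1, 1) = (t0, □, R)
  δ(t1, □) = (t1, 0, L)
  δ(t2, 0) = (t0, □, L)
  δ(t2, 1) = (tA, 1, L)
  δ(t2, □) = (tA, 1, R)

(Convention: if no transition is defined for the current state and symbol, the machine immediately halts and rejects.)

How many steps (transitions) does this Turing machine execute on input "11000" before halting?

Execution trace:
Initial: [t0]11000
Step 1: δ(t0, 1) = (t0, □, R) → □[t0]1000
Step 2: δ(t0, 1) = (t0, □, R) → □□[t0]000

No transition is defined for δ(t0, 0). By convention the machine halts and rejects.

The machine executed 2 steps before halting.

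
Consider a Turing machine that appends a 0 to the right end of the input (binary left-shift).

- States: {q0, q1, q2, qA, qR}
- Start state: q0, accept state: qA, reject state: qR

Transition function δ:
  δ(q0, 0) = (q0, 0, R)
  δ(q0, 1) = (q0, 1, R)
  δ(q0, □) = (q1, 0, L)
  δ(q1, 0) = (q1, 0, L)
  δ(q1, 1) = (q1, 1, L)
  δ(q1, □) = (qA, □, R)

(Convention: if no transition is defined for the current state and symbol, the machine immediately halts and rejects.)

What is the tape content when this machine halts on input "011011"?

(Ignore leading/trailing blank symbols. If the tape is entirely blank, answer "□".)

Execution trace:
Initial: [q0]011011
Step 1: δ(q0, 0) = (q0, 0, R) → 0[q0]11011
Step 2: δ(q0, 1) = (q0, 1, R) → 01[q0]1011
Step 3: δ(q0, 1) = (q0, 1, R) → 011[q0]011
Step 4: δ(q0, 0) = (q0, 0, R) → 0110[q0]11
Step 5: δ(q0, 1) = (q0, 1, R) → 01101[q0]1
Step 6: δ(q0, 1) = (q0, 1, R) → 011011[q0]□
Step 7: δ(q0, □) = (q1, 0, L) → 01101[q1]10
Step 8: δ(q1, 1) = (q1, 1, L) → 0110[q1]110
Step 9: δ(q1, 1) = (q1, 1, L) → 011[q1]0110
Step 10: δ(q1, 0) = (q1, 0, L) → 01[q1]10110
Step 11: δ(q1, 1) = (q1, 1, L) → 0[q1]110110
Step 12: δ(q1, 1) = (q1, 1, L) → [q1]0110110
Step 13: δ(q1, 0) = (q1, 0, L) → [q1]□0110110
Step 14: δ(q1, □) = (qA, □, R) → □[qA]0110110

The machine reaches the accept state qA and halts.

Final tape (ignoring leading/trailing blanks): 0110110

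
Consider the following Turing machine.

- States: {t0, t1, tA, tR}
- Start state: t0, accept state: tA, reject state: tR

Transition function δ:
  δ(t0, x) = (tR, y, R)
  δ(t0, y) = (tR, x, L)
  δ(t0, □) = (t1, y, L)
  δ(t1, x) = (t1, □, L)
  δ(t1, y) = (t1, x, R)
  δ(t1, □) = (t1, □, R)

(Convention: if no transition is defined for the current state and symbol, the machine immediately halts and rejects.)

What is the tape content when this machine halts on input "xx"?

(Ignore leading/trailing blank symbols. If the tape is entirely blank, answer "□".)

Execution trace:
Initial: [t0]xx
Step 1: δ(t0, x) = (tR, y, R) → y[tR]x

The machine reaches the reject state tR and halts.

Final tape (ignoring leading/trailing blanks): yx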